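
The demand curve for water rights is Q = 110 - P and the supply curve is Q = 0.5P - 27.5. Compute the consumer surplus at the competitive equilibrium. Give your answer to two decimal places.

Rewriting demand in inverse form: P = 110 - Q.
Rewriting supply in inverse form: P = 55 + 2Q.
Equilibrium: 110 - Q = 55 + 2Q, so Q* = 18.3333 and P* = 91.6667.
CS is the area between the demand curve and P* from 0 to Q*: (1/2)(18.3333)(18.3333) = 168.0556.

168.06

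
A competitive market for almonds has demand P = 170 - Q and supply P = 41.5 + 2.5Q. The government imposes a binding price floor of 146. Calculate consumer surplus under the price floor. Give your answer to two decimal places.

288.00

Without the control, 170 - Q = 41.5 + 2.5Q so Q* = 36.7143 and P* = 133.2857.
At the floor price 146, quantity demanded is (170 - 146)/1 = 24; demand is the short side, so Q = 24 trades at P = 146.
CS is the triangle under demand above 146: (1/2)(24)(170 - 146) = 288.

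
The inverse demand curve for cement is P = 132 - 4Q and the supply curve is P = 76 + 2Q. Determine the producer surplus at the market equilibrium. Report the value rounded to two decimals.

Set 132 - 4Q = 76 + 2Q, which gives 56 = 6Q, so Q* = 9.3333 and P* = 132 - 4(9.3333) = 94.6667.
The supply curve's price intercept is 76, so PS = (1/2)(Q*)(P* - 76) = (1/2)(9.3333)(18.6667) = 87.1111.

87.11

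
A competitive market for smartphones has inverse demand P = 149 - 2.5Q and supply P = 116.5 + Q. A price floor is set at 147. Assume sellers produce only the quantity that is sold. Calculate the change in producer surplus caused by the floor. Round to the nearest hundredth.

-19.03

Without the control, 149 - 2.5Q = 116.5 + Q so Q* = 9.2857 and P* = 125.7857.
At the floor price 147, quantity demanded is (149 - 147)/2.5 = 0.8; demand is the short side, so Q = 0.8 trades at P = 147.
PS goes from (1/2)(9.2857)(9.2857) = 43.1122 to 24.08 (computed as (147 - 116.5)(0.8) - (1/2)(1)(0.8)^2), a change of -19.0322.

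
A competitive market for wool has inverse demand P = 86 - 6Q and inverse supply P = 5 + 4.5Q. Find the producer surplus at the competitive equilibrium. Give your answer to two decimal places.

133.90

Equilibrium: 86 - 6Q = 5 + 4.5Q, so Q* = 7.7143 and P* = 39.7143.
Producer surplus is the triangle above supply below P*: (1/2)(7.7143)(39.7143 - 5) = (1/2)(7.7143)(34.7143) = 133.898.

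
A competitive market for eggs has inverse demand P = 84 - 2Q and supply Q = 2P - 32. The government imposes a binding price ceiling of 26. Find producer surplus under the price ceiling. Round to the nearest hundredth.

100.00

Rewriting supply in inverse form: P = 16 + 0.5Q.
Without the control, 84 - 2Q = 16 + 0.5Q so Q* = 27.2 and P* = 29.6.
At P = 26, sellers supply (26 - 16)/0.5 = 20 while buyers want more, so the quantity traded is 20 at price 26.
PS is the triangle above supply below 26: (1/2)(20)(26 - 16) = 100.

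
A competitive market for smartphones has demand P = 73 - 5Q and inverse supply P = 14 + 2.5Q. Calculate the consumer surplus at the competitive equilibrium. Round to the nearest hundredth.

Setting demand equal to supply, 59 = 7.5Q, so Q* = 7.8667 and P* = 33.6667.
The demand choke price is 73, so CS = (1/2)(Q*)(73 - P*) = (1/2)(7.8667)(39.3333) = 154.7111.

154.71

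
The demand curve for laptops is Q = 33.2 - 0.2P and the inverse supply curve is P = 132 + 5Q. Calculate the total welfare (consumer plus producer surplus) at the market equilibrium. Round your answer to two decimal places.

Rewriting demand in inverse form: P = 166 - 5Q.
Equilibrium: 166 - 5Q = 132 + 5Q, so Q* = 3.4 and P* = 149.
CS = (1/2)(3.4)(17) = 28.9 and PS = (1/2)(3.4)(17) = 28.9, so total surplus = 57.8.

57.80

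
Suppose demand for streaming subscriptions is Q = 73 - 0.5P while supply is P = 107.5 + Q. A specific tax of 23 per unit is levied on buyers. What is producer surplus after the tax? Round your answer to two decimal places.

13.35

Rewriting demand in inverse form: P = 146 - 2Q.
Without the tax, 146 - 2Q = 107.5 + Q so Q* = 12.8333 and P* = 120.3333.
With the tax, buyers' net willingness to pay falls by 23: (146 - 23) - 2Q = 107.5 + Q, so Q_t = 5.1667. Buyers pay P_b = 135.6667; sellers receive P_s = P_b - 23 = 112.6667.
PS = (1/2)(Q_t)(P_s - 107.5) = (1/2)(5.1667)(5.1667) = 13.3472.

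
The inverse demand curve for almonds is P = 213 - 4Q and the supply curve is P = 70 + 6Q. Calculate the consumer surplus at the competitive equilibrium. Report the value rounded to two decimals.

408.98

Setting demand equal to supply, 143 = 10Q, so Q* = 14.3 and P* = 155.8.
The demand choke price is 213, so CS = (1/2)(Q*)(213 - P*) = (1/2)(14.3)(57.2) = 408.98.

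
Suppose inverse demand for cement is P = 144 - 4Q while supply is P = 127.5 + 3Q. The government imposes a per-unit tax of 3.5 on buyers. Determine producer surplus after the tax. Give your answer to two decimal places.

5.17

Pre-tax equilibrium: 144 - 4Q = 127.5 + 3Q gives Q* = 2.3571, P* = 134.5714.
With the tax, buyers' net willingness to pay falls by 3.5: (144 - 3.5) - 4Q = 127.5 + 3Q, so Q_t = 1.8571. Buyers pay P_b = 136.5714; sellers receive P_s = P_b - 3.5 = 133.0714.
PS = (1/2)(Q_t)(P_s - 127.5) = (1/2)(1.8571)(5.5714) = 5.1735.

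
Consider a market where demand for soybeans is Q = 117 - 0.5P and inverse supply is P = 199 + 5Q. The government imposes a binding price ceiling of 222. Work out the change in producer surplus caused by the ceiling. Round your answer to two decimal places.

-9.60

Rewriting demand in inverse form: P = 234 - 2Q.
Without the control, 234 - 2Q = 199 + 5Q so Q* = 5 and P* = 224.
At P = 222, sellers supply (222 - 199)/5 = 4.6 while buyers want more, so the quantity traded is 4.6 at price 222.
PS goes from (1/2)(5)(25) = 62.5 to 52.9 (computed as (222 - 199)(4.6) - (1/2)(5)(4.6)^2), a change of -9.6.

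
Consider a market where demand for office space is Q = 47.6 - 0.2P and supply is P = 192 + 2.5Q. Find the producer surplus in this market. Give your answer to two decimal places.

47.02

Rewriting demand in inverse form: P = 238 - 5Q.
Setting demand equal to supply, 46 = 7.5Q, so Q* = 6.1333 and P* = 207.3333.
PS is the area between P* and the supply curve from 0 to Q*: (1/2)(6.1333)(15.3333) = 47.0222.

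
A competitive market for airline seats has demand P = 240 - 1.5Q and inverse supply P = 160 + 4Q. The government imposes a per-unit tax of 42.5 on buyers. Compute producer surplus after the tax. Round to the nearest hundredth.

Pre-tax equilibrium: 240 - 1.5Q = 160 + 4Q gives Q* = 14.5455, P* = 218.1818.
A tax on buyers shifts demand down by 42.5: (240 - 42.5) - 1.5Q = 160 + 4Q, so Q_t = 6.8182. Buyers pay P_b = 229.7727; sellers receive P_s = P_b - 42.5 = 187.2727.
PS = (1/2)(Q_t)(P_s - 160) = (1/2)(6.8182)(27.2727) = 92.9752.

92.98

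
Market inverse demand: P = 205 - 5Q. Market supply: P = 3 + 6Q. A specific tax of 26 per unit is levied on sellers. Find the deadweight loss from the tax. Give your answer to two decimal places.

30.73

Pre-tax equilibrium: 205 - 5Q = 3 + 6Q gives Q* = 18.3636, P* = 113.1818.
A tax on sellers shifts supply up by 26: 205 - 5Q = 3 + 6Q + 26, so Q_t = 16. Buyers pay P_b = 125; sellers receive P_s = P_b - 26 = 99.
Deadweight loss is the triangle between the curves from Q_t to Q*: (1/2)(18.3636 - 16)(26) = 30.7273.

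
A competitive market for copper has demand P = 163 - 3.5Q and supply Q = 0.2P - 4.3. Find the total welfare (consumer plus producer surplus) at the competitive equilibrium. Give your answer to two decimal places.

1177.78

Rewriting supply in inverse form: P = 21.5 + 5Q.
Set 163 - 3.5Q = 21.5 + 5Q, which gives 141.5 = 8.5Q, so Q* = 16.6471 and P* = 163 - 3.5(16.6471) = 104.7353.
Total surplus is the full triangle between the curves from 0 to Q*: (1/2)(16.6471)(163 - 21.5) = 1177.7794.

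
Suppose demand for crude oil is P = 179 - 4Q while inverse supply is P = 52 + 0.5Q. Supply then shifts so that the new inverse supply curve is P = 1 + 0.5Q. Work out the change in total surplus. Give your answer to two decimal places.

Initial equilibrium: Q_0 = 28.2222, P_0 = 66.1111; CS_0 = (1/2)(28.2222)(112.8889) = 1592.9877, PS_0 = (1/2)(28.2222)(14.1111) = 199.1235.
New equilibrium: 179 - 4Q = 1 + 0.5Q gives Q_1 = 39.5556, P_1 = 20.7778; CS_1 = 3129.284, PS_1 = 391.1605.
Change in total surplus = (3129.284 + 391.1605) - (1592.9877 + 199.1235) = 1728.3333.

1728.33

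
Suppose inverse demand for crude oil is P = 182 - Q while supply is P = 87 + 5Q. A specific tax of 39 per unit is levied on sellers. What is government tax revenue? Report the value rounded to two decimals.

Without the tax, 182 - Q = 87 + 5Q so Q* = 15.8333 and P* = 166.1667.
A tax on sellers shifts supply up by 39: 182 - Q = 87 + 5Q + 39, so Q_t = 9.3333. Buyers pay P_b = 172.6667; sellers receive P_s = P_b - 39 = 133.6667.
Tax revenue = t x Q_t = 39 x 9.3333 = 364.

364.00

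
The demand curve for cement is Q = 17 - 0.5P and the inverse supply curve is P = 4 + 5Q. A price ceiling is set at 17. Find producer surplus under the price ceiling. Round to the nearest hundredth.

Rewriting demand in inverse form: P = 34 - 2Q.
Free-market equilibrium: 34 - 2Q = 4 + 5Q gives Q* = 4.2857, P* = 25.4286.
At the ceiling price 17, quantity supplied is (17 - 4)/5 = 2.6; supply is the short side, so Q = 2.6 trades at P = 17.
PS is the triangle above supply below 17: (1/2)(2.6)(17 - 4) = 16.9.

16.90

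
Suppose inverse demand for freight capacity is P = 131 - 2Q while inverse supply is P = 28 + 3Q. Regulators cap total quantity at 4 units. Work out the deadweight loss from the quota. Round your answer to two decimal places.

688.90

Unrestricted equilibrium: Q* = (131 - 28)/(2 + 3) = 20.6.
At Q = 4 the demand price is 131 - 2(4) = 123 and the supply price is 28 + 3(4) = 40.
Deadweight loss is the triangle between the curves from 4 to 20.6: (1/2)(123 - 40)(20.6 - 4) = 688.9.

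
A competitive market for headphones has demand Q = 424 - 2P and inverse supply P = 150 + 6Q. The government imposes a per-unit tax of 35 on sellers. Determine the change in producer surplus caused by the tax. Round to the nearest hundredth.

Rewriting demand in inverse form: P = 212 - 0.5Q.
Pre-tax equilibrium: 212 - 0.5Q = 150 + 6Q gives Q* = 9.5385, P* = 207.2308.
With the tax, sellers need 35 more per unit: 212 - 0.5Q = 150 + 6Q + 35, so Q_t = 4.1538. Buyers pay P_b = 209.9231; sellers receive P_s = P_b - 35 = 174.9231.
PS falls from (1/2)(9.5385)(57.2308) = 272.9467 to (1/2)(4.1538)(24.9231) = 51.7633, a change of -221.1834.

-221.18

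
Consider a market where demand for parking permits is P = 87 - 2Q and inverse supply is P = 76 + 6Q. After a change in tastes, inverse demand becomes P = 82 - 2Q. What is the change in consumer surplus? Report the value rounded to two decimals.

Initial equilibrium: Q_0 = 1.375, P_0 = 84.25; CS_0 = (1/2)(1.375)(2.75) = 1.8906, PS_0 = (1/2)(1.375)(8.25) = 5.6719.
New equilibrium: 82 - 2Q = 76 + 6Q gives Q_1 = 0.75, P_1 = 80.5; CS_1 = 0.5625, PS_1 = 1.6875.
Change in consumer surplus = 0.5625 - 1.8906 = -1.3281.

-1.33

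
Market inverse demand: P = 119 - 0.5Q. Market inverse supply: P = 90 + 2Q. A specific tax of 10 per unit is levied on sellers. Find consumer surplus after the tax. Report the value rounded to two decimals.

14.44

Without the tax, 119 - 0.5Q = 90 + 2Q so Q* = 11.6 and P* = 113.2.
With the tax, sellers need 10 more per unit: 119 - 0.5Q = 90 + 2Q + 10, so Q_t = 7.6. Buyers pay P_b = 115.2; sellers receive P_s = P_b - 10 = 105.2.
CS = (1/2)(Q_t)(119 - P_b) = (1/2)(7.6)(3.8) = 14.44.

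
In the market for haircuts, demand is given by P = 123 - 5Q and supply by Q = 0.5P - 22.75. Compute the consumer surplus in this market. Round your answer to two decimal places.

306.44

Rewriting supply in inverse form: P = 45.5 + 2Q.
Set 123 - 5Q = 45.5 + 2Q, which gives 77.5 = 7Q, so Q* = 11.0714 and P* = 123 - 5(11.0714) = 67.6429.
CS is the area between the demand curve and P* from 0 to Q*: (1/2)(11.0714)(55.3571) = 306.4413.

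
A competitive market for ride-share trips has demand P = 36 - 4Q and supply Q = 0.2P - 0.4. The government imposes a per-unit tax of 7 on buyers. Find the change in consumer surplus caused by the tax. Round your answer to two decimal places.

Rewriting supply in inverse form: P = 2 + 5Q.
Without the tax, 36 - 4Q = 2 + 5Q so Q* = 3.7778 and P* = 20.8889.
With the tax, buyers' net willingness to pay falls by 7: (36 - 7) - 4Q = 2 + 5Q, so Q_t = 3. Buyers pay P_b = 24; sellers receive P_s = P_b - 7 = 17.
CS falls from (1/2)(3.7778)(15.1111) = 28.5432 to (1/2)(3)(12) = 18, a change of -10.5432.

-10.54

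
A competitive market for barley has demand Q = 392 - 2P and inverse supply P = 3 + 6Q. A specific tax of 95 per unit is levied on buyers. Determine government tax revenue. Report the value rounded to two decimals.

Rewriting demand in inverse form: P = 196 - 0.5Q.
Without the tax, 196 - 0.5Q = 3 + 6Q so Q* = 29.6923 and P* = 181.1538.
A tax on buyers shifts demand down by 95: (196 - 95) - 0.5Q = 3 + 6Q, so Q_t = 15.0769. Buyers pay P_b = 188.4615; sellers receive P_s = P_b - 95 = 93.4615.
Revenue is the tax times quantity traded: 95 x 15.0769 = 1432.3077.

1432.31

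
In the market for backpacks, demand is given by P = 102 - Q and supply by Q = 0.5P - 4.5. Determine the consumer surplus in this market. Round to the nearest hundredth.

480.50

Rewriting supply in inverse form: P = 9 + 2Q.
Setting demand equal to supply, 93 = 3Q, so Q* = 31 and P* = 71.
Consumer surplus is the triangle under demand above P*: (1/2)(31)(102 - 71) = (1/2)(31)(31) = 480.5.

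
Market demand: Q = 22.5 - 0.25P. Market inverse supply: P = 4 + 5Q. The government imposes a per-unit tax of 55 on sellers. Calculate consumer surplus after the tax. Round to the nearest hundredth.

Rewriting demand in inverse form: P = 90 - 4Q.
Pre-tax equilibrium: 90 - 4Q = 4 + 5Q gives Q* = 9.5556, P* = 51.7778.
With the tax, sellers need 55 more per unit: 90 - 4Q = 4 + 5Q + 55, so Q_t = 3.4444. Buyers pay P_b = 76.2222; sellers receive P_s = P_b - 55 = 21.2222.
Consumer surplus is the triangle under demand above P_b: (1/2)(3.4444)(90 - 76.2222) = 23.7284.

23.73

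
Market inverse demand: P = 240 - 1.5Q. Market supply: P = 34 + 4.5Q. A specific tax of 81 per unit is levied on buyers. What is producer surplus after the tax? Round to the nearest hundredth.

Pre-tax equilibrium: 240 - 1.5Q = 34 + 4.5Q gives Q* = 34.3333, P* = 188.5.
A tax on buyers shifts demand down by 81: (240 - 81) - 1.5Q = 34 + 4.5Q, so Q_t = 20.8333. Buyers pay P_b = 208.75; sellers receive P_s = P_b - 81 = 127.75.
PS = (1/2)(Q_t)(P_s - 34) = (1/2)(20.8333)(93.75) = 976.5625.

976.56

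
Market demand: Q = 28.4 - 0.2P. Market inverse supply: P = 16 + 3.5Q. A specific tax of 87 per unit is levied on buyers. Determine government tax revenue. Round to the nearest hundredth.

Rewriting demand in inverse form: P = 142 - 5Q.
Without the tax, 142 - 5Q = 16 + 3.5Q so Q* = 14.8235 and P* = 67.8824.
A tax on buyers shifts demand down by 87: (142 - 87) - 5Q = 16 + 3.5Q, so Q_t = 4.5882. Buyers pay P_b = 119.0588; sellers receive P_s = P_b - 87 = 32.0588.
Revenue is the tax times quantity traded: 87 x 4.5882 = 399.1765.

399.18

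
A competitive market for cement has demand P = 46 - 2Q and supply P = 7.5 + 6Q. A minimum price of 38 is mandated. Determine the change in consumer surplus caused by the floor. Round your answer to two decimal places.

Free-market equilibrium: 46 - 2Q = 7.5 + 6Q gives Q* = 4.8125, P* = 36.375.
At the floor price 38, quantity demanded is (46 - 38)/2 = 4; demand is the short side, so Q = 4 trades at P = 38.
CS goes from (1/2)(4.8125)(9.625) = 23.1602 to 16 (computed as (46 - 38)(4) - (1/2)(2)(4)^2), a change of -7.1602.

-7.16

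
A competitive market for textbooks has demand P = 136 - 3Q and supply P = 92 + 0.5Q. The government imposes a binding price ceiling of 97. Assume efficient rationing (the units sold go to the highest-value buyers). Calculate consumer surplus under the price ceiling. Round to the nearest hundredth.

240.00

Without the control, 136 - 3Q = 92 + 0.5Q so Q* = 12.5714 and P* = 98.2857.
At the ceiling price 97, quantity supplied is (97 - 92)/0.5 = 10; supply is the short side, so Q = 10 trades at P = 97.
The demand price at Q = 10 is 106. CS is the trapezoid between demand and 97 over [0, 10]: (1/2)[(136 - 97) + (106 - 97)](10) = 240.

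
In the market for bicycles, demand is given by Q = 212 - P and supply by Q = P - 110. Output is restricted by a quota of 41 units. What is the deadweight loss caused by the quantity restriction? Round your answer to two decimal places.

100.00

Rewriting demand in inverse form: P = 212 - Q.
Rewriting supply in inverse form: P = 110 + Q.
Without the quota, 212 - Q = 110 + Q gives Q* = 51.
At Q = 41 the demand price is 212 - (41) = 171 and the supply price is 110 + (41) = 151.
Deadweight loss is the triangle between the curves from 41 to 51: (1/2)(171 - 151)(51 - 41) = 100.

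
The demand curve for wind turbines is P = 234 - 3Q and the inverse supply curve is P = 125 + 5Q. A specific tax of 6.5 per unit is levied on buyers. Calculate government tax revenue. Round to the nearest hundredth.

Without the tax, 234 - 3Q = 125 + 5Q so Q* = 13.625 and P* = 193.125.
With the tax, buyers' net willingness to pay falls by 6.5: (234 - 6.5) - 3Q = 125 + 5Q, so Q_t = 12.8125. Buyers pay P_b = 195.5625; sellers receive P_s = P_b - 6.5 = 189.0625.
Tax revenue = t x Q_t = 6.5 x 12.8125 = 83.2812.

83.28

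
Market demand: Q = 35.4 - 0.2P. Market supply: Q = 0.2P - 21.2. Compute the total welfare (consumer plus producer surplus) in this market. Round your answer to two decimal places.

252.05

Rewriting demand in inverse form: P = 177 - 5Q.
Rewriting supply in inverse form: P = 106 + 5Q.
Equilibrium: 177 - 5Q = 106 + 5Q, so Q* = 7.1 and P* = 141.5.
Total surplus is the full triangle between the curves from 0 to Q*: (1/2)(7.1)(177 - 106) = 252.05.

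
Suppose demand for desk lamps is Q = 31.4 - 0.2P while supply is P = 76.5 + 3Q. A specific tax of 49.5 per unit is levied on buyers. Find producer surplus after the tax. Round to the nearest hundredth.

Rewriting demand in inverse form: P = 157 - 5Q.
Without the tax, 157 - 5Q = 76.5 + 3Q so Q* = 10.0625 and P* = 106.6875.
With the tax, buyers' net willingness to pay falls by 49.5: (157 - 49.5) - 5Q = 76.5 + 3Q, so Q_t = 3.875. Buyers pay P_b = 137.625; sellers receive P_s = P_b - 49.5 = 88.125.
PS = (1/2)(Q_t)(P_s - 76.5) = (1/2)(3.875)(11.625) = 22.5234.

22.52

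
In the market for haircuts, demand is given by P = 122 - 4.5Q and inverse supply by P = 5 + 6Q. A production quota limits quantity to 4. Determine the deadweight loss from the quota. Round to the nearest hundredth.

Unrestricted equilibrium: Q* = (122 - 5)/(4.5 + 6) = 11.1429.
At Q = 4 the demand price is 122 - 4.5(4) = 104 and the supply price is 5 + 6(4) = 29.
DWL = (1/2)(gap between curves at 4) x (Q* - 4) = (1/2)(75)(7.1429) = 267.8571.

267.86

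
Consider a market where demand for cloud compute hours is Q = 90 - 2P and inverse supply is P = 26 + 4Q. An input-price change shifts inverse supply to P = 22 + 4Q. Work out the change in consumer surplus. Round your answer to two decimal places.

Rewriting demand in inverse form: P = 45 - 0.5Q.
Initial equilibrium: Q_0 = 4.2222, P_0 = 42.8889; CS_0 = (1/2)(4.2222)(2.1111) = 4.4568, PS_0 = (1/2)(4.2222)(16.8889) = 35.6543.
New equilibrium: 45 - 0.5Q = 22 + 4Q gives Q_1 = 5.1111, P_1 = 42.4444; CS_1 = 6.5309, PS_1 = 52.2469.
Change in consumer surplus = 6.5309 - 4.4568 = 2.0741.

2.07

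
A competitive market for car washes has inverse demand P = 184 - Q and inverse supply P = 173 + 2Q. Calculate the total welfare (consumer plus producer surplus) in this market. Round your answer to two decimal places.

Set 184 - Q = 173 + 2Q, which gives 11 = 3Q, so Q* = 3.6667 and P* = 184 - (3.6667) = 180.3333.
CS = (1/2)(3.6667)(3.6667) = 6.7222 and PS = (1/2)(3.6667)(7.3333) = 13.4444, so total surplus = 20.1667.

20.17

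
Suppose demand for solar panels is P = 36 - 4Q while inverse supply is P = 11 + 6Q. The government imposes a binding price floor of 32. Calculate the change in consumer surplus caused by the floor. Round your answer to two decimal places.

-10.50

Free-market equilibrium: 36 - 4Q = 11 + 6Q gives Q* = 2.5, P* = 26.
At P = 32, buyers demand (36 - 32)/4 = 1 while sellers would supply more, so the quantity traded is 1 at price 32.
CS goes from (1/2)(2.5)(10) = 12.5 to 2 (computed as (36 - 32)(1) - (1/2)(4)(1)^2), a change of -10.5.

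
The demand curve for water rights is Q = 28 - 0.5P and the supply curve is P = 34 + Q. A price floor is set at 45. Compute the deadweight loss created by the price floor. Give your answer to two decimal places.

5.04

Rewriting demand in inverse form: P = 56 - 2Q.
Free-market equilibrium: 56 - 2Q = 34 + Q gives Q* = 7.3333, P* = 41.3333.
At the floor price 45, quantity demanded is (56 - 45)/2 = 5.5; demand is the short side, so Q = 5.5 trades at P = 45.
At Q = 5.5 the demand price is 45 and the supply price is 39.5. Deadweight loss is the triangle between the curves from 5.5 to 7.3333: (1/2)(45 - 39.5)(7.3333 - 5.5) = 5.0417.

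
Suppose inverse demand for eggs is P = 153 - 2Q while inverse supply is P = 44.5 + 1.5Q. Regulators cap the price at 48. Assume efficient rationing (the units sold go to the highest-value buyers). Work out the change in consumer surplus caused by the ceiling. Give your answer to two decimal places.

-721.44

Free-market equilibrium: 153 - 2Q = 44.5 + 1.5Q gives Q* = 31, P* = 91.
At P = 48, sellers supply (48 - 44.5)/1.5 = 2.3333 while buyers want more, so the quantity traded is 2.3333 at price 48.
CS goes from (1/2)(31)(62) = 961 to 239.5556 (computed as (153 - 48)(2.3333) - (1/2)(2)(2.3333)^2), a change of -721.4444.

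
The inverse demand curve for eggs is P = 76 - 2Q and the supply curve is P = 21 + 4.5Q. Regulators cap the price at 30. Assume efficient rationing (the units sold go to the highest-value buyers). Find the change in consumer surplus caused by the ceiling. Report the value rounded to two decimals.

Free-market equilibrium: 76 - 2Q = 21 + 4.5Q gives Q* = 8.4615, P* = 59.0769.
At the ceiling price 30, quantity supplied is (30 - 21)/4.5 = 2; supply is the short side, so Q = 2 trades at P = 30.
CS goes from (1/2)(8.4615)(16.9231) = 71.5976 to 88 (computed as (76 - 30)(2) - (1/2)(2)(2)^2), a change of 16.4024.

16.40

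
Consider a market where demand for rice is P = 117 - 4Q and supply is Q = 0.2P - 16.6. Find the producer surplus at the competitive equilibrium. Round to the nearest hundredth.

Rewriting supply in inverse form: P = 83 + 5Q.
Set 117 - 4Q = 83 + 5Q, which gives 34 = 9Q, so Q* = 3.7778 and P* = 117 - 4(3.7778) = 101.8889.
The supply curve's price intercept is 83, so PS = (1/2)(Q*)(P* - 83) = (1/2)(3.7778)(18.8889) = 35.679.

35.68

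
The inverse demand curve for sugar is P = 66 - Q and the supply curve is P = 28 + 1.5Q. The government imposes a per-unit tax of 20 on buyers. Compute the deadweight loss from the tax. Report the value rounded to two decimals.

80.00

Without the tax, 66 - Q = 28 + 1.5Q so Q* = 15.2 and P* = 50.8.
With the tax, buyers' net willingness to pay falls by 20: (66 - 20) - Q = 28 + 1.5Q, so Q_t = 7.2. Buyers pay P_b = 58.8; sellers receive P_s = P_b - 20 = 38.8.
Deadweight loss is the triangle between the curves from Q_t to Q*: (1/2)(15.2 - 7.2)(20) = 80.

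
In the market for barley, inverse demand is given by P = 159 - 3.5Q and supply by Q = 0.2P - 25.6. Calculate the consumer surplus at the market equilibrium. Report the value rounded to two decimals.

23.28

Rewriting supply in inverse form: P = 128 + 5Q.
Setting demand equal to supply, 31 = 8.5Q, so Q* = 3.6471 and P* = 146.2353.
CS is the area between the demand curve and P* from 0 to Q*: (1/2)(3.6471)(12.7647) = 23.2768.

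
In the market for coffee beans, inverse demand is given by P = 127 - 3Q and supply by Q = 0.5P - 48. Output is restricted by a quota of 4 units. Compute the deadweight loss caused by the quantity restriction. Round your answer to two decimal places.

Rewriting supply in inverse form: P = 96 + 2Q.
Without the quota, 127 - 3Q = 96 + 2Q gives Q* = 6.2.
At Q = 4 the demand price is 127 - 3(4) = 115 and the supply price is 96 + 2(4) = 104.
DWL = (1/2)(gap between curves at 4) x (Q* - 4) = (1/2)(11)(2.2) = 12.1.

12.10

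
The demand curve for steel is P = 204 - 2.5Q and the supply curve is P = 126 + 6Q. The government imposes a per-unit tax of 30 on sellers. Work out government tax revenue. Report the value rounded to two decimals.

169.41

Pre-tax equilibrium: 204 - 2.5Q = 126 + 6Q gives Q* = 9.1765, P* = 181.0588.
With the tax, sellers need 30 more per unit: 204 - 2.5Q = 126 + 6Q + 30, so Q_t = 5.6471. Buyers pay P_b = 189.8824; sellers receive P_s = P_b - 30 = 159.8824.
Tax revenue = t x Q_t = 30 x 5.6471 = 169.4118.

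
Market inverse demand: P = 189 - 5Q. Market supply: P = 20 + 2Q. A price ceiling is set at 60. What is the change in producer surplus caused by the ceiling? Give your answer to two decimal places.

Without the control, 189 - 5Q = 20 + 2Q so Q* = 24.1429 and P* = 68.2857.
At P = 60, sellers supply (60 - 20)/2 = 20 while buyers want more, so the quantity traded is 20 at price 60.
PS goes from (1/2)(24.1429)(48.2857) = 582.8776 to 400 (computed as (60 - 20)(20) - (1/2)(2)(20)^2), a change of -182.8776.

-182.88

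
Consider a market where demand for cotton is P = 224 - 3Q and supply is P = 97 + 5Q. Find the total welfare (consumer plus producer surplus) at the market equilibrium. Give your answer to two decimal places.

Set 224 - 3Q = 97 + 5Q, which gives 127 = 8Q, so Q* = 15.875 and P* = 224 - 3(15.875) = 176.375.
CS = (1/2)(15.875)(47.625) = 378.0234 and PS = (1/2)(15.875)(79.375) = 630.0391, so total surplus = 1008.0625.

1008.06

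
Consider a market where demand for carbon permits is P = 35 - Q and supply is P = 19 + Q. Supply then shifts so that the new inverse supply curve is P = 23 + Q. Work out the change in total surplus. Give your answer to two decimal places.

Initial equilibrium: Q_0 = 8, P_0 = 27; CS_0 = (1/2)(8)(8) = 32, PS_0 = (1/2)(8)(8) = 32.
New equilibrium: 35 - Q = 23 + Q gives Q_1 = 6, P_1 = 29; CS_1 = 18, PS_1 = 18.
Change in total surplus = (18 + 18) - (32 + 32) = -28.

-28.00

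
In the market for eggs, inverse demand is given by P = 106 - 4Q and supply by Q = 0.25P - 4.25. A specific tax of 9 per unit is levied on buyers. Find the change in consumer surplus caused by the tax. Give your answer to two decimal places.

-47.53

Rewriting supply in inverse form: P = 17 + 4Q.
Pre-tax equilibrium: 106 - 4Q = 17 + 4Q gives Q* = 11.125, P* = 61.5.
With the tax, buyers' net willingness to pay falls by 9: (106 - 9) - 4Q = 17 + 4Q, so Q_t = 10. Buyers pay P_b = 66; sellers receive P_s = P_b - 9 = 57.
CS falls from (1/2)(11.125)(44.5) = 247.5312 to (1/2)(10)(40) = 200, a change of -47.5312.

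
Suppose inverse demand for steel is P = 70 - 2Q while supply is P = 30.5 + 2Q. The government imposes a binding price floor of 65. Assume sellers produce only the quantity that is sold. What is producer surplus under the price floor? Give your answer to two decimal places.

Free-market equilibrium: 70 - 2Q = 30.5 + 2Q gives Q* = 9.875, P* = 50.25.
At P = 65, buyers demand (70 - 65)/2 = 2.5 while sellers would supply more, so the quantity traded is 2.5 at price 65.
The supply price at Q = 2.5 is 35.5. PS is the trapezoid between 65 and supply over [0, 2.5]: (1/2)[(65 - 30.5) + (65 - 35.5)](2.5) = 80.

80.00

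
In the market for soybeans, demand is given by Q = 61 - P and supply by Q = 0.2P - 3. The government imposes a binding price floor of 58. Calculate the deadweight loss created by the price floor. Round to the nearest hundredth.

65.33

Rewriting demand in inverse form: P = 61 - Q.
Rewriting supply in inverse form: P = 15 + 5Q.
Without the control, 61 - Q = 15 + 5Q so Q* = 7.6667 and P* = 53.3333.
At P = 58, buyers demand (61 - 58)/1 = 3 while sellers would supply more, so the quantity traded is 3 at price 58.
The lost-trades triangle has base Q* - 3 = 4.6667 and height equal to the gap between the curves at Q = 3, which is 58 - 30 = 28. DWL = (1/2)(4.6667)(28) = 65.3333.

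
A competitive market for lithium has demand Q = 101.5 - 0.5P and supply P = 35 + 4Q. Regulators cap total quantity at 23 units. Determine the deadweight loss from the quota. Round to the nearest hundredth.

75.00

Rewriting demand in inverse form: P = 203 - 2Q.
Without the quota, 203 - 2Q = 35 + 4Q gives Q* = 28.
At Q = 23 the demand price is 203 - 2(23) = 157 and the supply price is 35 + 4(23) = 127.
DWL = (1/2)(gap between curves at 23) x (Q* - 23) = (1/2)(30)(5) = 75.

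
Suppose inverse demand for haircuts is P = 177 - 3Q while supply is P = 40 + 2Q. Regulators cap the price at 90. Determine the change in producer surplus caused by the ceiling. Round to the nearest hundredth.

Free-market equilibrium: 177 - 3Q = 40 + 2Q gives Q* = 27.4, P* = 94.8.
At the ceiling price 90, quantity supplied is (90 - 40)/2 = 25; supply is the short side, so Q = 25 trades at P = 90.
PS goes from (1/2)(27.4)(54.8) = 750.76 to 625 (computed as (90 - 40)(25) - (1/2)(2)(25)^2), a change of -125.76.

-125.76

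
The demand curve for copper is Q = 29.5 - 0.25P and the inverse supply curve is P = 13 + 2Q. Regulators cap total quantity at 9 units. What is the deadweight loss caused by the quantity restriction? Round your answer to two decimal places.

Rewriting demand in inverse form: P = 118 - 4Q.
Without the quota, 118 - 4Q = 13 + 2Q gives Q* = 17.5.
At Q = 9 the demand price is 118 - 4(9) = 82 and the supply price is 13 + 2(9) = 31.
DWL = (1/2)(gap between curves at 9) x (Q* - 9) = (1/2)(51)(8.5) = 216.75.

216.75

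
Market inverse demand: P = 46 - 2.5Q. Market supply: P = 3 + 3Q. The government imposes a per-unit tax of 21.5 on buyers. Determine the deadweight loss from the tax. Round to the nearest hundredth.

42.02

Without the tax, 46 - 2.5Q = 3 + 3Q so Q* = 7.8182 and P* = 26.4545.
A tax on buyers shifts demand down by 21.5: (46 - 21.5) - 2.5Q = 3 + 3Q, so Q_t = 3.9091. Buyers pay P_b = 36.2273; sellers receive P_s = P_b - 21.5 = 14.7273.
Deadweight loss is the triangle between the curves from Q_t to Q*: (1/2)(7.8182 - 3.9091)(21.5) = 42.0227.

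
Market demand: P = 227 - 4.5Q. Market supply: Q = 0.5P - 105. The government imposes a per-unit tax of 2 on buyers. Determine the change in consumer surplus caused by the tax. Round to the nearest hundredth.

-3.41

Rewriting supply in inverse form: P = 210 + 2Q.
Without the tax, 227 - 4.5Q = 210 + 2Q so Q* = 2.6154 and P* = 215.2308.
A tax on buyers shifts demand down by 2: (227 - 2) - 4.5Q = 210 + 2Q, so Q_t = 2.3077. Buyers pay P_b = 216.6154; sellers receive P_s = P_b - 2 = 214.6154.
Consumers lose the trapezoid between P* and P_b out to Q_t plus the triangle from Q_t to Q*: change in CS = 11.9822 - 15.3905 = -3.4083.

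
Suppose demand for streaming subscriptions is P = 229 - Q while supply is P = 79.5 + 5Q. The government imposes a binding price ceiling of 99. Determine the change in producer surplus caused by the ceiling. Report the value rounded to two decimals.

-1514.08

Free-market equilibrium: 229 - Q = 79.5 + 5Q gives Q* = 24.9167, P* = 204.0833.
At P = 99, sellers supply (99 - 79.5)/5 = 3.9 while buyers want more, so the quantity traded is 3.9 at price 99.
PS goes from (1/2)(24.9167)(124.5833) = 1552.1007 to 38.025 (computed as (99 - 79.5)(3.9) - (1/2)(5)(3.9)^2), a change of -1514.0757.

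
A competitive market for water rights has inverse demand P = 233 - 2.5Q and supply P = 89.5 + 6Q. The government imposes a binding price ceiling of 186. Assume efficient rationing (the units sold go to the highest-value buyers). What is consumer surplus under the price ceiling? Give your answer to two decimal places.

Without the control, 233 - 2.5Q = 89.5 + 6Q so Q* = 16.8824 and P* = 190.7941.
At the ceiling price 186, quantity supplied is (186 - 89.5)/6 = 16.0833; supply is the short side, so Q = 16.0833 trades at P = 186.
The demand price at Q = 16.0833 is 192.7917. CS is the trapezoid between demand and 186 over [0, 16.0833]: (1/2)[(233 - 186) + (192.7917 - 186)](16.0833) = 432.5747.

432.57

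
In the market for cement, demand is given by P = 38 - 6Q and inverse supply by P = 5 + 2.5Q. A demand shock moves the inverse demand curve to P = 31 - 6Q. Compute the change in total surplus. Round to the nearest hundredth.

Initial equilibrium: Q_0 = 3.8824, P_0 = 14.7059; CS_0 = (1/2)(3.8824)(23.2941) = 45.218, PS_0 = (1/2)(3.8824)(9.7059) = 18.8408.
New equilibrium: 31 - 6Q = 5 + 2.5Q gives Q_1 = 3.0588, P_1 = 12.6471; CS_1 = 28.0692, PS_1 = 11.6955.
Change in total surplus = (28.0692 + 11.6955) - (45.218 + 18.8408) = -24.2941.

-24.29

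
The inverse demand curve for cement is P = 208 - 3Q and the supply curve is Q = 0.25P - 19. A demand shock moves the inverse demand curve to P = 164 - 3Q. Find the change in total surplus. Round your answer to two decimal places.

Rewriting supply in inverse form: P = 76 + 4Q.
Initial equilibrium: Q_0 = 18.8571, P_0 = 151.4286; CS_0 = (1/2)(18.8571)(56.5714) = 533.3878, PS_0 = (1/2)(18.8571)(75.4286) = 711.1837.
New equilibrium: 164 - 3Q = 76 + 4Q gives Q_1 = 12.5714, P_1 = 126.2857; CS_1 = 237.0612, PS_1 = 316.0816.
Change in total surplus = (237.0612 + 316.0816) - (533.3878 + 711.1837) = -691.4286.

-691.43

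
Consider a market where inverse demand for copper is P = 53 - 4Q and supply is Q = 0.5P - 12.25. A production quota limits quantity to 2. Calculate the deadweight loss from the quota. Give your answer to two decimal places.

Rewriting supply in inverse form: P = 24.5 + 2Q.
Without the quota, 53 - 4Q = 24.5 + 2Q gives Q* = 4.75.
At Q = 2 the demand price is 53 - 4(2) = 45 and the supply price is 24.5 + 2(2) = 28.5.
DWL = (1/2)(gap between curves at 2) x (Q* - 2) = (1/2)(16.5)(2.75) = 22.6875.

22.69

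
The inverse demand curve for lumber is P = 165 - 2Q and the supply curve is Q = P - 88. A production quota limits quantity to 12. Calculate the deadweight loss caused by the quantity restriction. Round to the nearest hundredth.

Rewriting supply in inverse form: P = 88 + Q.
Without the quota, 165 - 2Q = 88 + Q gives Q* = 25.6667.
At Q = 12 the demand price is 165 - 2(12) = 141 and the supply price is 88 + (12) = 100.
DWL = (1/2)(gap between curves at 12) x (Q* - 12) = (1/2)(41)(13.6667) = 280.1667.

280.17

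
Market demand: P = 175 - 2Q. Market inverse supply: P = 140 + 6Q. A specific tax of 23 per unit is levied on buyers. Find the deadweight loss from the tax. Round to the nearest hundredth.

33.06

Pre-tax equilibrium: 175 - 2Q = 140 + 6Q gives Q* = 4.375, P* = 166.25.
With the tax, buyers' net willingness to pay falls by 23: (175 - 23) - 2Q = 140 + 6Q, so Q_t = 1.5. Buyers pay P_b = 172; sellers receive P_s = P_b - 23 = 149.
Deadweight loss is the triangle between the curves from Q_t to Q*: (1/2)(4.375 - 1.5)(23) = 33.0625.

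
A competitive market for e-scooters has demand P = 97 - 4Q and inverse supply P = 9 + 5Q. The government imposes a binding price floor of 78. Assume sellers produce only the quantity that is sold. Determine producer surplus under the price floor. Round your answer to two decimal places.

Without the control, 97 - 4Q = 9 + 5Q so Q* = 9.7778 and P* = 57.8889.
At P = 78, buyers demand (97 - 78)/4 = 4.75 while sellers would supply more, so the quantity traded is 4.75 at price 78.
The supply price at Q = 4.75 is 32.75. PS is the trapezoid between 78 and supply over [0, 4.75]: (1/2)[(78 - 9) + (78 - 32.75)](4.75) = 271.3438.

271.34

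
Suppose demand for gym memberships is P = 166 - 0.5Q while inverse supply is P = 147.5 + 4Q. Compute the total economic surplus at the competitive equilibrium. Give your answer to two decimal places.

Equilibrium: 166 - 0.5Q = 147.5 + 4Q, so Q* = 4.1111 and P* = 163.9444.
Total surplus is the full triangle between the curves from 0 to Q*: (1/2)(4.1111)(166 - 147.5) = 38.0278.

38.03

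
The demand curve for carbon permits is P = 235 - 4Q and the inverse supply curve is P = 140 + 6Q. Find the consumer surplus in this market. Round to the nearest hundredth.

180.50

Setting demand equal to supply, 95 = 10Q, so Q* = 9.5 and P* = 197.
The demand choke price is 235, so CS = (1/2)(Q*)(235 - P*) = (1/2)(9.5)(38) = 180.5.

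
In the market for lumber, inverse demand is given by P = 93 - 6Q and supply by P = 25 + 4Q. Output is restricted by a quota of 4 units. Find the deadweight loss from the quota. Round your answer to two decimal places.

Without the quota, 93 - 6Q = 25 + 4Q gives Q* = 6.8.
At Q = 4 the demand price is 93 - 6(4) = 69 and the supply price is 25 + 4(4) = 41.
Deadweight loss is the triangle between the curves from 4 to 6.8: (1/2)(69 - 41)(6.8 - 4) = 39.2.

39.20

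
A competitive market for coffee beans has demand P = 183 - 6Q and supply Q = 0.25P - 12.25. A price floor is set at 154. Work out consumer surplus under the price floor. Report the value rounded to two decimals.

Rewriting supply in inverse form: P = 49 + 4Q.
Free-market equilibrium: 183 - 6Q = 49 + 4Q gives Q* = 13.4, P* = 102.6.
At P = 154, buyers demand (183 - 154)/6 = 4.8333 while sellers would supply more, so the quantity traded is 4.8333 at price 154.
CS is the triangle under demand above 154: (1/2)(4.8333)(183 - 154) = 70.0833.

70.08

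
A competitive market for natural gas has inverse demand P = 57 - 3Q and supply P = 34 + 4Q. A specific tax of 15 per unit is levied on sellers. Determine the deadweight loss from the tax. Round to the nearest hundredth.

Pre-tax equilibrium: 57 - 3Q = 34 + 4Q gives Q* = 3.2857, P* = 47.1429.
A tax on sellers shifts supply up by 15: 57 - 3Q = 34 + 4Q + 15, so Q_t = 1.1429. Buyers pay P_b = 53.5714; sellers receive P_s = P_b - 15 = 38.5714.
The welfare triangle lost has base Q* - Q_t = 2.1429 and height t = 15, so DWL = (1/2)(2.1429)(15) = 16.0714.

16.07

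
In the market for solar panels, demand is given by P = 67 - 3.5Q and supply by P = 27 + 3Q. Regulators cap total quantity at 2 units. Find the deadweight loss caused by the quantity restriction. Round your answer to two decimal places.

56.08

Unrestricted equilibrium: Q* = (67 - 27)/(3.5 + 3) = 6.1538.
At Q = 2 the demand price is 67 - 3.5(2) = 60 and the supply price is 27 + 3(2) = 33.
Deadweight loss is the triangle between the curves from 2 to 6.1538: (1/2)(60 - 33)(6.1538 - 2) = 56.0769.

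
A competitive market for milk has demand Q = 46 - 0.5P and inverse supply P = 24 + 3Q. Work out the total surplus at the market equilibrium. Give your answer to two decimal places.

462.40

Rewriting demand in inverse form: P = 92 - 2Q.
Setting demand equal to supply, 68 = 5Q, so Q* = 13.6 and P* = 64.8.
Total surplus is the full triangle between the curves from 0 to Q*: (1/2)(13.6)(92 - 24) = 462.4.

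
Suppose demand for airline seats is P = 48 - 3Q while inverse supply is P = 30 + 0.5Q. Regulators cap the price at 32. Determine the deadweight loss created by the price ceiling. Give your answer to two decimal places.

Without the control, 48 - 3Q = 30 + 0.5Q so Q* = 5.1429 and P* = 32.5714.
At P = 32, sellers supply (32 - 30)/0.5 = 4 while buyers want more, so the quantity traded is 4 at price 32.
The lost-trades triangle has base Q* - 4 = 1.1429 and height equal to the gap between the curves at Q = 4, which is 36 - 32 = 4. DWL = (1/2)(1.1429)(4) = 2.2857.

2.29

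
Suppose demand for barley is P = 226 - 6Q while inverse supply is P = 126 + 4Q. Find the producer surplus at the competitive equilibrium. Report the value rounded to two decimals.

Equilibrium: 226 - 6Q = 126 + 4Q, so Q* = 10 and P* = 166.
PS is the area between P* and the supply curve from 0 to Q*: (1/2)(10)(40) = 200.

200.00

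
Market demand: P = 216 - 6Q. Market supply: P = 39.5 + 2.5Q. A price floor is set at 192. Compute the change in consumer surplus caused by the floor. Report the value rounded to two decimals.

-1245.52

Without the control, 216 - 6Q = 39.5 + 2.5Q so Q* = 20.7647 and P* = 91.4118.
At the floor price 192, quantity demanded is (216 - 192)/6 = 4; demand is the short side, so Q = 4 trades at P = 192.
CS goes from (1/2)(20.7647)(124.5882) = 1293.519 to 48 (computed as (216 - 192)(4) - (1/2)(6)(4)^2), a change of -1245.519.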